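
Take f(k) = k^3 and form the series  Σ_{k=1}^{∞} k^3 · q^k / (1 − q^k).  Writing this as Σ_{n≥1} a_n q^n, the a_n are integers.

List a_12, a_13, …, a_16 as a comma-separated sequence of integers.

[q^12] f(1)=1,f(2)=8,f(3)=27,f(4)=64,f(6)=216,f(12)=1728 ⇒ 2044
q^13  k|13↦f(k): 13:2197 1:1  a_13=2198
q^14  k|14↦f(k): 14:2744 7:343 2:8 1:1  a_14=3096
q^15  k|15↦f(k): 15:3375 5:125 3:27 1:1  a_15=3528
q^16  k|16↦f(k): 16:4096 8:512 4:64 2:8 1:1  a_16=4681

2044, 2198, 3096, 3528, 4681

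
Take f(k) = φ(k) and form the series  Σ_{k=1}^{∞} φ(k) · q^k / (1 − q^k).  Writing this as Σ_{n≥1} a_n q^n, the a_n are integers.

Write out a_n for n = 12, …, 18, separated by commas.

d|12:{12,6,4,3,2,1}  Σφ=4+2+2+2+1+1=12
q^13  k|13↦φ(k): 1:1 13:12  a_13=13
q^14  k|14↦φ(k): 14:6 7:6 2:1 1:1  a_14=14
[q^15] φ(1)=1,φ(3)=2,φ(5)=4,φ(15)=8 ⇒ 15
q^16  k|16↦φ(k): 16:8 8:4 4:2 2:1 1:1  a_16=16
[q^17] φ(1)=1,φ(17)=16 ⇒ 17
d|18:{18,9,6,3,2,1}  Σφ=6+6+2+2+1+1=18

12, 13, 14, 15, 16, 17, 18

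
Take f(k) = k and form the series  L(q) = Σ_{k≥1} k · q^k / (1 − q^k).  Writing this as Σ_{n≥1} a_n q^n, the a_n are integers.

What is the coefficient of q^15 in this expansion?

a_15 = 24

n=15: 15·1 5·3 3·5 1·15  f→[15+5+3+1]=24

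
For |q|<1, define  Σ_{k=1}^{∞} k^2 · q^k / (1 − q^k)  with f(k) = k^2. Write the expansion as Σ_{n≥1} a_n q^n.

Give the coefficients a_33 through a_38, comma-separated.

[q^33] f(1)=1,f(3)=9,f(11)=121,f(33)=1089 ⇒ 1220
q^34  k|34↦f(k): 34:1156 17:289 2:4 1:1  a_34=1450
[q^35] f(35)=1225,f(7)=49,f(5)=25,f(1)=1 ⇒ 1300
d|36:{1,2,3,4,6,9,12,18,36}  Σf=1+4+9+16+36+81+144+324+1296=1911
d|37:{1,37}  Σf=1+1369=1370
[q^38] f(38)=1444,f(19)=361,f(2)=4,f(1)=1 ⇒ 1810

1220, 1450, 1300, 1911, 1370, 1810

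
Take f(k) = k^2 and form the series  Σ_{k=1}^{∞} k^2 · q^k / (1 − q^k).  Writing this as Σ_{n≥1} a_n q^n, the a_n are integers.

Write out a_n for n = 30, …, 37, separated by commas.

q^30  k|30↦f(k): 1:1 2:4 3:9 5:25 6:36 10:100 15:225 30:900  a_30=1300
[q^31] f(31)=961,f(1)=1 ⇒ 962
[q^32] f(1)=1,f(2)=4,f(4)=16,f(8)=64,f(16)=256,f(32)=1024 ⇒ 1365
n=33: 33·1 11·3 3·11 1·33  f→[1089+121+9+1]=1220
d|34:{34,17,2,1}  Σf=1156+289+4+1=1450
d|35:{35,7,5,1}  Σf=1225+49+25+1=1300
q^36  k|36↦f(k): 1:1 2:4 3:9 4:16 6:36 9:81 12:144 18:324 36:1296  a_36=1911
q^37  k|37↦f(k): 37:1369 1:1  a_37=1370

1300, 962, 1365, 1220, 1450, 1300, 1911, 1370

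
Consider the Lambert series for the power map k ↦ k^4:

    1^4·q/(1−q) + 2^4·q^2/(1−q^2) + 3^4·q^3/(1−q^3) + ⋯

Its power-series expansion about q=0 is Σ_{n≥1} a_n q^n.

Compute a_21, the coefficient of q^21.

a_21 = 196964

q^21  k|21↦f(k): 1:1 3:81 7:2401 21:194481  a_21=196964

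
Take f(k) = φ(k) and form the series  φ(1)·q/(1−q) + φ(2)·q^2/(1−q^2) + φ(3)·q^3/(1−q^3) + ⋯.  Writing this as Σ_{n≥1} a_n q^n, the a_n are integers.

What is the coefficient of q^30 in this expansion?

n=30: 30·1 15·2 10·3 6·5 5·6 3·10 2·15 1·30  φ→[8+8+4+2+4+2+1+1]=30

a_30 = 30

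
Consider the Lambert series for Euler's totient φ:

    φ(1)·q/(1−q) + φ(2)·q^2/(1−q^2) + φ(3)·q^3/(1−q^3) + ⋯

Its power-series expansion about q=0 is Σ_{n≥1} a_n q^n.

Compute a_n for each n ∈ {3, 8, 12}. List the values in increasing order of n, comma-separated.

[q^3] φ(1)=1,φ(3)=2 ⇒ 3
q^8  k|8↦φ(k): 8:4 4:2 2:1 1:1  a_8=8
n=12: 12·1 6·2 4·3 3·4 2·6 1·12  φ→[4+2+2+2+1+1]=12

3, 8, 12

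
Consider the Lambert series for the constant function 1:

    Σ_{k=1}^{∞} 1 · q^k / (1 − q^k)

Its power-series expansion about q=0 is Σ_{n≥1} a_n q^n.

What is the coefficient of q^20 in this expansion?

[q^20] f(1)=1,f(2)=1,f(4)=1,f(5)=1,f(10)=1,f(20)=1 ⇒ 6

a_20 = 6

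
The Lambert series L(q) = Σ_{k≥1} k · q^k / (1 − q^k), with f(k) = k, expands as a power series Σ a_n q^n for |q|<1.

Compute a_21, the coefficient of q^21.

q^21  k|21↦f(k): 21:21 7:7 3:3 1:1  a_21=32

a_21 = 32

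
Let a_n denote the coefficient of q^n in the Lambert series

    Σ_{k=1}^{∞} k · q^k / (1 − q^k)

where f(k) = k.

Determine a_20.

a_20 = 42

d|20:{1,2,4,5,10,20}  Σf=1+2+4+5+10+20=42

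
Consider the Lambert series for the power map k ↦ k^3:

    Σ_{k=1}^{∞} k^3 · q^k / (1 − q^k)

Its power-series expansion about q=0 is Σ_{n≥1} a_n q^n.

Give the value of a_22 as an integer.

a_22 = 11988

d|22:{22,11,2,1}  Σf=10648+1331+8+1=11988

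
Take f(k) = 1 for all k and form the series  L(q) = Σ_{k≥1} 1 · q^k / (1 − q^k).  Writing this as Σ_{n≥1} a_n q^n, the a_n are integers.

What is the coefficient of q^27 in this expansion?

a_27 = 4

[q^27] f(27)=1,f(9)=1,f(3)=1,f(1)=1 ⇒ 4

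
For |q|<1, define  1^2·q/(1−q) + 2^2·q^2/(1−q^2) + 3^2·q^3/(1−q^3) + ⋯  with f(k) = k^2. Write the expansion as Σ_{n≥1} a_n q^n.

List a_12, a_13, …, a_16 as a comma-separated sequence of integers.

210, 170, 250, 260, 341

n=12: 12·1 6·2 4·3 3·4 2·6 1·12  f→[144+36+16+9+4+1]=210
q^13  k|13↦f(k): 1:1 13:169  a_13=170
[q^14] f(14)=196,f(7)=49,f(2)=4,f(1)=1 ⇒ 250
d|15:{1,3,5,15}  Σf=1+9+25+225=260
[q^16] f(16)=256,f(8)=64,f(4)=16,f(2)=4,f(1)=1 ⇒ 341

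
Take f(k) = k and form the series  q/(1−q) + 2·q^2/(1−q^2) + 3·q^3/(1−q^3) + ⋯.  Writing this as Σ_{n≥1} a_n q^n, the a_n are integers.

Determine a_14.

a_14 = 24

q^14  k|14↦f(k): 1:1 2:2 7:7 14:14  a_14=24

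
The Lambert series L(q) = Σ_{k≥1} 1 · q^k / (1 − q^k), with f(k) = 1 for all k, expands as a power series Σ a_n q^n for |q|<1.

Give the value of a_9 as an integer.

a_9 = 3

q^9  k|9↦f(k): 1:1 3:1 9:1  a_9=3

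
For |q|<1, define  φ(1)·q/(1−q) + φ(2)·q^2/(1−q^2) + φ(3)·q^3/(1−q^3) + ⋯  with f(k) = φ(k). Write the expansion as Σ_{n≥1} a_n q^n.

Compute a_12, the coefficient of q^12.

d|12:{12,6,4,3,2,1}  Σφ=4+2+2+2+1+1=12

a_12 = 12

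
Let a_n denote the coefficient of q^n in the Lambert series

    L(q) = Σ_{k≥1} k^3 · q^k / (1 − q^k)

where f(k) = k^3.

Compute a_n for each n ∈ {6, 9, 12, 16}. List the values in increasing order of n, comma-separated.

d|6:{1,2,3,6}  Σf=1+8+27+216=252
n=9: 9·1 3·3 1·9  f→[729+27+1]=757
q^12  k|12↦f(k): 1:1 2:8 3:27 4:64 6:216 12:1728  a_12=2044
n=16: 16·1 8·2 4·4 2·8 1·16  f→[4096+512+64+8+1]=4681

252, 757, 2044, 4681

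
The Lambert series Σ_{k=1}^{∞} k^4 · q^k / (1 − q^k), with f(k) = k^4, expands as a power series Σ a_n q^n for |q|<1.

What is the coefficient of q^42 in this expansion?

[q^42] f(1)=1,f(2)=16,f(3)=81,f(6)=1296,f(7)=2401,f(14)=38416,f(21)=194481,f(42)=3111696 ⇒ 3348388

a_42 = 3348388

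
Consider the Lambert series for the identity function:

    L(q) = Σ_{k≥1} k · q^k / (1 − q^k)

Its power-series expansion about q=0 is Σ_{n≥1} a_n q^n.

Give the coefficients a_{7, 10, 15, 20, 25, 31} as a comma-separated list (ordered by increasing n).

[q^7] f(1)=1,f(7)=7 ⇒ 8
q^10  k|10↦f(k): 10:10 5:5 2:2 1:1  a_10=18
d|15:{15,5,3,1}  Σf=15+5+3+1=24
d|20:{20,10,5,4,2,1}  Σf=20+10+5+4+2+1=42
n=25: 1·25 5·5 25·1  f→[1+5+25]=31
d|31:{1,31}  Σf=1+31=32

8, 18, 24, 42, 31, 32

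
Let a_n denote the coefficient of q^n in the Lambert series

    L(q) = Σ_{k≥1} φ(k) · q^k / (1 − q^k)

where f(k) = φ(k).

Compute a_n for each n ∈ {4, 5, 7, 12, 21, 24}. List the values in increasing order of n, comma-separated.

[q^4] φ(4)=2,φ(2)=1,φ(1)=1 ⇒ 4
n=5: 5·1 1·5  φ→[4+1]=5
d|7:{7,1}  Σφ=6+1=7
n=12: 1·12 2·6 3·4 4·3 6·2 12·1  φ→[1+1+2+2+2+4]=12
d|21:{21,7,3,1}  Σφ=12+6+2+1=21
[q^24] φ(24)=8,φ(12)=4,φ(8)=4,φ(6)=2,φ(4)=2,φ(3)=2,φ(2)=1,φ(1)=1 ⇒ 24

4, 5, 7, 12, 21, 24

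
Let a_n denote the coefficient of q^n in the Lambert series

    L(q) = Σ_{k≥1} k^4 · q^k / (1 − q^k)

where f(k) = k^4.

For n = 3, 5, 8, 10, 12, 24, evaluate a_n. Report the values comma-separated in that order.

82, 626, 4369, 10642, 22386, 358258

[q^3] f(3)=81,f(1)=1 ⇒ 82
[q^5] f(1)=1,f(5)=625 ⇒ 626
d|8:{1,2,4,8}  Σf=1+16+256+4096=4369
n=10: 1·10 2·5 5·2 10·1  f→[1+16+625+10000]=10642
q^12  k|12↦f(k): 12:20736 6:1296 4:256 3:81 2:16 1:1  a_12=22386
[q^24] f(1)=1,f(2)=16,f(3)=81,f(4)=256,f(6)=1296,f(8)=4096,f(12)=20736,f(24)=331776 ⇒ 358258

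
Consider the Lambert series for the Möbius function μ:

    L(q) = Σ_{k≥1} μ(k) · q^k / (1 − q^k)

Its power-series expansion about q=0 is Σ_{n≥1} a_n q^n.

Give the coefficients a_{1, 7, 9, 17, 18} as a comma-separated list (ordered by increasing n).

[q^1] μ(1)=1 ⇒ 1
n=7: 1·7 7·1  μ→[1+(-1)]=0
[q^9] μ(9)=0,μ(3)=-1,μ(1)=1 ⇒ 0
q^17  k|17↦μ(k): 1:1 17:-1  a_17=0
d|18:{18,9,6,3,2,1}  Σμ=0+0+1+(-1)+(-1)+1=0

1, 0, 0, 0, 0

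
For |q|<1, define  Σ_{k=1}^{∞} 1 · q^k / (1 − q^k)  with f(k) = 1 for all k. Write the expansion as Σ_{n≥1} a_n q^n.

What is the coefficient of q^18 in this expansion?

d|18:{18,9,6,3,2,1}  Σf=1+1+1+1+1+1=6

a_18 = 6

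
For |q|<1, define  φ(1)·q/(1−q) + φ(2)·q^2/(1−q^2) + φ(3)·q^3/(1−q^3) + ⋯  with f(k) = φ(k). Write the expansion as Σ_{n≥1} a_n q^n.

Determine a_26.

[q^26] φ(1)=1,φ(2)=1,φ(13)=12,φ(26)=12 ⇒ 26

a_26 = 26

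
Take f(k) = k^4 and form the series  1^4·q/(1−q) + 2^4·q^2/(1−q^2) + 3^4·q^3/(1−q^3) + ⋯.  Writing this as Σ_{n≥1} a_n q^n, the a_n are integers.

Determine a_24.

q^24  k|24↦f(k): 24:331776 12:20736 8:4096 6:1296 4:256 3:81 2:16 1:1  a_24=358258

a_24 = 358258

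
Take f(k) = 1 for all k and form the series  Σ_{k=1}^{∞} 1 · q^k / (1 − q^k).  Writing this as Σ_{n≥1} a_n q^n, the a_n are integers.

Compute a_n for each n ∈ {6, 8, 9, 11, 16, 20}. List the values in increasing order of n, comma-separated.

n=6: 6·1 3·2 2·3 1·6  f→[1+1+1+1]=4
d|8:{1,2,4,8}  Σf=1+1+1+1=4
q^9  k|9↦f(k): 9:1 3:1 1:1  a_9=3
n=11: 11·1 1·11  f→[1+1]=2
n=16: 16·1 8·2 4·4 2·8 1·16  f→[1+1+1+1+1]=5
d|20:{1,2,4,5,10,20}  Σf=1+1+1+1+1+1=6

4, 4, 3, 2, 5, 6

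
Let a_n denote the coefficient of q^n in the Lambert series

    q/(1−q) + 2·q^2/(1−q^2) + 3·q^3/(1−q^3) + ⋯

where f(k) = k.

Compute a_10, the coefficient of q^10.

a_10 = 18

d|10:{1,2,5,10}  Σf=1+2+5+10=18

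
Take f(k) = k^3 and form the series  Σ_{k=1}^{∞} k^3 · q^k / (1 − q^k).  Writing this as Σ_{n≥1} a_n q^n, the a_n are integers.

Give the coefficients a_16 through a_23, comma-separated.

[q^16] f(1)=1,f(2)=8,f(4)=64,f(8)=512,f(16)=4096 ⇒ 4681
q^17  k|17↦f(k): 17:4913 1:1  a_17=4914
[q^18] f(18)=5832,f(9)=729,f(6)=216,f(3)=27,f(2)=8,f(1)=1 ⇒ 6813
n=19: 19·1 1·19  f→[6859+1]=6860
q^20  k|20↦f(k): 20:8000 10:1000 5:125 4:64 2:8 1:1  a_20=9198
[q^21] f(21)=9261,f(7)=343,f(3)=27,f(1)=1 ⇒ 9632
[q^22] f(1)=1,f(2)=8,f(11)=1331,f(22)=10648 ⇒ 11988
[q^23] f(23)=12167,f(1)=1 ⇒ 12168

4681, 4914, 6813, 6860, 9198, 9632, 11988, 12168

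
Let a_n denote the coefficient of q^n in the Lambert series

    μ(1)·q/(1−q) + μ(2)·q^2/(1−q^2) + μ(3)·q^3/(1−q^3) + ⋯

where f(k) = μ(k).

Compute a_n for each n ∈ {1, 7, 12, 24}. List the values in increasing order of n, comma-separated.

d|1:{1}  Σμ=1=1
q^7  k|7↦μ(k): 1:1 7:-1  a_7=0
q^12  k|12↦μ(k): 1:1 2:-1 3:-1 4:0 6:1 12:0  a_12=0
d|24:{1,2,3,4,6,8,12,24}  Σμ=1+(-1)+(-1)+0+1+0+0+0=0

1, 0, 0, 0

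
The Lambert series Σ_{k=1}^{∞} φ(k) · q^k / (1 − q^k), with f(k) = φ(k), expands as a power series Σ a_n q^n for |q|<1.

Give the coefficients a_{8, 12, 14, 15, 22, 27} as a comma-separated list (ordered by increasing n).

n=8: 1·8 2·4 4·2 8·1  φ→[1+1+2+4]=8
[q^12] φ(1)=1,φ(2)=1,φ(3)=2,φ(4)=2,φ(6)=2,φ(12)=4 ⇒ 12
q^14  k|14↦φ(k): 14:6 7:6 2:1 1:1  a_14=14
n=15: 15·1 5·3 3·5 1·15  φ→[8+4+2+1]=15
n=22: 22·1 11·2 2·11 1·22  φ→[10+10+1+1]=22
n=27: 27·1 9·3 3·9 1·27  φ→[18+6+2+1]=27

8, 12, 14, 15, 22, 27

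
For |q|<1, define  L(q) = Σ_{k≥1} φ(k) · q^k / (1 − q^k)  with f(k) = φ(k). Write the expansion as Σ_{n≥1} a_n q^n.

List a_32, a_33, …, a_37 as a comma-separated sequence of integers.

d|32:{32,16,8,4,2,1}  Σφ=16+8+4+2+1+1=32
d|33:{33,11,3,1}  Σφ=20+10+2+1=33
q^34  k|34↦φ(k): 34:16 17:16 2:1 1:1  a_34=34
d|35:{35,7,5,1}  Σφ=24+6+4+1=35
n=36: 36·1 18·2 12·3 9·4 6·6 4·9 3·12 2·18 1·36  φ→[12+6+4+6+2+2+2+1+1]=36
q^37  k|37↦φ(k): 37:36 1:1  a_37=37

32, 33, 34, 35, 36, 37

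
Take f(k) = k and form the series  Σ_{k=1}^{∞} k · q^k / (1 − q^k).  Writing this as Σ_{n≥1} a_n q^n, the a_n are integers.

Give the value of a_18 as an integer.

d|18:{18,9,6,3,2,1}  Σf=18+9+6+3+2+1=39

a_18 = 39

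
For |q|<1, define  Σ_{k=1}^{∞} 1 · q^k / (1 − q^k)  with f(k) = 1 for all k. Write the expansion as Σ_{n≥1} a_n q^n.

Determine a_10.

a_10 = 4

n=10: 1·10 2·5 5·2 10·1  f→[1+1+1+1]=4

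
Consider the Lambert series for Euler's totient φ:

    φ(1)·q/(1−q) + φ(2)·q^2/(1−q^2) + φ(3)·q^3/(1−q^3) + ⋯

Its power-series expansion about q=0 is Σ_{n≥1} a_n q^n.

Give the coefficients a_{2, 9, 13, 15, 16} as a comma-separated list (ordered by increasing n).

n=2: 1·2 2·1  φ→[1+1]=2
q^9  k|9↦φ(k): 9:6 3:2 1:1  a_9=9
q^13  k|13↦φ(k): 1:1 13:12  a_13=13
n=15: 1·15 3·5 5·3 15·1  φ→[1+2+4+8]=15
d|16:{1,2,4,8,16}  Σφ=1+1+2+4+8=16

2, 9, 13, 15, 16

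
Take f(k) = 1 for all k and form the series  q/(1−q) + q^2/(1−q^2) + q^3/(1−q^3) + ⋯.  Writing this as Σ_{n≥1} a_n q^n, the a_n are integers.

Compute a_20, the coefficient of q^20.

a_20 = 6

n=20: 20·1 10·2 5·4 4·5 2·10 1·20  f→[1+1+1+1+1+1]=6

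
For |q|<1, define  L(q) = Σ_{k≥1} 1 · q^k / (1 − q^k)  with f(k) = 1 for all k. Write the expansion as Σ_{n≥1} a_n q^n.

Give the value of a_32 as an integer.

[q^32] f(32)=1,f(16)=1,f(8)=1,f(4)=1,f(2)=1,f(1)=1 ⇒ 6

a_32 = 6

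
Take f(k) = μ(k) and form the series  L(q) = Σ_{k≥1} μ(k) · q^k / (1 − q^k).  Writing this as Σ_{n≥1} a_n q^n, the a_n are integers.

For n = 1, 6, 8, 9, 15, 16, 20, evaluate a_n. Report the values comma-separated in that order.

1, 0, 0, 0, 0, 0, 0

[q^1] μ(1)=1 ⇒ 1
n=6: 6·1 3·2 2·3 1·6  μ→[1+(-1)+(-1)+1]=0
[q^8] μ(8)=0,μ(4)=0,μ(2)=-1,μ(1)=1 ⇒ 0
d|9:{9,3,1}  Σμ=0+(-1)+1=0
q^15  k|15↦μ(k): 1:1 3:-1 5:-1 15:1  a_15=0
q^16  k|16↦μ(k): 1:1 2:-1 4:0 8:0 16:0  a_16=0
d|20:{20,10,5,4,2,1}  Σμ=0+1+(-1)+0+(-1)+1=0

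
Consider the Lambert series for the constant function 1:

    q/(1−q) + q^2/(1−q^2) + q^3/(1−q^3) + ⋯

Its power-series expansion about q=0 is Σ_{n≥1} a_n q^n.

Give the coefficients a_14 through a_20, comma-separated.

4, 4, 5, 2, 6, 2, 6

d|14:{14,7,2,1}  Σf=1+1+1+1=4
d|15:{1,3,5,15}  Σf=1+1+1+1=4
d|16:{16,8,4,2,1}  Σf=1+1+1+1+1=5
[q^17] f(1)=1,f(17)=1 ⇒ 2
[q^18] f(1)=1,f(2)=1,f(3)=1,f(6)=1,f(9)=1,f(18)=1 ⇒ 6
[q^19] f(19)=1,f(1)=1 ⇒ 2
n=20: 20·1 10·2 5·4 4·5 2·10 1·20  f→[1+1+1+1+1+1]=6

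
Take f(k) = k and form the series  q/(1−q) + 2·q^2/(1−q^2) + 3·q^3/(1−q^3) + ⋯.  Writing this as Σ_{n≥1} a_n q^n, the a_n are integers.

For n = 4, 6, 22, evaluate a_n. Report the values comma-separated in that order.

7, 12, 36

[q^4] f(1)=1,f(2)=2,f(4)=4 ⇒ 7
[q^6] f(6)=6,f(3)=3,f(2)=2,f(1)=1 ⇒ 12
[q^22] f(1)=1,f(2)=2,f(11)=11,f(22)=22 ⇒ 36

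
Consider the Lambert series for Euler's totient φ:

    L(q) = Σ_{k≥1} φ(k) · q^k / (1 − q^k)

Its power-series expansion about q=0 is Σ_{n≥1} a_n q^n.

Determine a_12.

[q^12] φ(12)=4,φ(6)=2,φ(4)=2,φ(3)=2,φ(2)=1,φ(1)=1 ⇒ 12

a_12 = 12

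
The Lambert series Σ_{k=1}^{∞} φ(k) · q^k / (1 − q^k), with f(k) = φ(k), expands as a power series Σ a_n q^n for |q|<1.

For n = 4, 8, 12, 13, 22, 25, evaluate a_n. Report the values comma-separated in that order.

[q^4] φ(1)=1,φ(2)=1,φ(4)=2 ⇒ 4
n=8: 8·1 4·2 2·4 1·8  φ→[4+2+1+1]=8
n=12: 12·1 6·2 4·3 3·4 2·6 1·12  φ→[4+2+2+2+1+1]=12
n=13: 1·13 13·1  φ→[1+12]=13
d|22:{22,11,2,1}  Σφ=10+10+1+1=22
d|25:{1,5,25}  Σφ=1+4+20=25

4, 8, 12, 13, 22, 25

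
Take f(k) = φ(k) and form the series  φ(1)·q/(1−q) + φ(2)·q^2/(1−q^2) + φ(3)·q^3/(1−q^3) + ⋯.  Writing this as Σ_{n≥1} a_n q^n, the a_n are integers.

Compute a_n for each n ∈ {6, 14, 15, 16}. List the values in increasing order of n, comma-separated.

d|6:{6,3,2,1}  Σφ=2+2+1+1=6
q^14  k|14↦φ(k): 1:1 2:1 7:6 14:6  a_14=14
d|15:{1,3,5,15}  Σφ=1+2+4+8=15
[q^16] φ(1)=1,φ(2)=1,φ(4)=2,φ(8)=4,φ(16)=8 ⇒ 16

6, 14, 15, 16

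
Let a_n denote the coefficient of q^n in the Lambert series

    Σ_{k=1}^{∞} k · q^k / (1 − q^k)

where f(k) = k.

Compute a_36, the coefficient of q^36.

a_36 = 91

d|36:{1,2,3,4,6,9,12,18,36}  Σf=1+2+3+4+6+9+12+18+36=91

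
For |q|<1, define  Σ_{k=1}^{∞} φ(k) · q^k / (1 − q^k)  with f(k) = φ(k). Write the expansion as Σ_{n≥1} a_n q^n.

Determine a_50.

n=50: 1·50 2·25 5·10 10·5 25·2 50·1  φ→[1+1+4+4+20+20]=50

a_50 = 50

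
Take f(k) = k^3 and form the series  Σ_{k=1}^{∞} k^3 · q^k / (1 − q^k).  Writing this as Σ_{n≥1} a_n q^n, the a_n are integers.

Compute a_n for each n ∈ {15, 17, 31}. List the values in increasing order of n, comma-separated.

3528, 4914, 29792

[q^15] f(15)=3375,f(5)=125,f(3)=27,f(1)=1 ⇒ 3528
d|17:{17,1}  Σf=4913+1=4914
n=31: 1·31 31·1  f→[1+29791]=29792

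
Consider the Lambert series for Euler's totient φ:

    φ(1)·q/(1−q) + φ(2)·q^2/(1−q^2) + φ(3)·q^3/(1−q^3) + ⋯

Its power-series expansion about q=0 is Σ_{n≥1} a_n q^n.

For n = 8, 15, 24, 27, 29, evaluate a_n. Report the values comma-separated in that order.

q^8  k|8↦φ(k): 8:4 4:2 2:1 1:1  a_8=8
q^15  k|15↦φ(k): 1:1 3:2 5:4 15:8  a_15=15
[q^24] φ(1)=1,φ(2)=1,φ(3)=2,φ(4)=2,φ(6)=2,φ(8)=4,φ(12)=4,φ(24)=8 ⇒ 24
q^27  k|27↦φ(k): 27:18 9:6 3:2 1:1  a_27=27
[q^29] φ(29)=28,φ(1)=1 ⇒ 29

8, 15, 24, 27, 29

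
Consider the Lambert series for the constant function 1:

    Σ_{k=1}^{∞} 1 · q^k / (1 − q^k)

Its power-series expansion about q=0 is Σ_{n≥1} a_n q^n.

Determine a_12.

n=12: 1·12 2·6 3·4 4·3 6·2 12·1  f→[1+1+1+1+1+1]=6

a_12 = 6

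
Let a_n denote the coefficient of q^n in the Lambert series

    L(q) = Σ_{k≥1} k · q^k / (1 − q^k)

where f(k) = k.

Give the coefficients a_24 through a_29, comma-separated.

d|24:{1,2,3,4,6,8,12,24}  Σf=1+2+3+4+6+8+12+24=60
n=25: 1·25 5·5 25·1  f→[1+5+25]=31
n=26: 1·26 2·13 13·2 26·1  f→[1+2+13+26]=42
[q^27] f(1)=1,f(3)=3,f(9)=9,f(27)=27 ⇒ 40
[q^28] f(28)=28,f(14)=14,f(7)=7,f(4)=4,f(2)=2,f(1)=1 ⇒ 56
q^29  k|29↦f(k): 29:29 1:1  a_29=30

60, 31, 42, 40, 56, 30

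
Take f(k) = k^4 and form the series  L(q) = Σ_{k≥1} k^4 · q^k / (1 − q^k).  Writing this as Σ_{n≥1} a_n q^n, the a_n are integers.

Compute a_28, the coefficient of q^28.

a_28 = 655746

q^28  k|28↦f(k): 1:1 2:16 4:256 7:2401 14:38416 28:614656  a_28=655746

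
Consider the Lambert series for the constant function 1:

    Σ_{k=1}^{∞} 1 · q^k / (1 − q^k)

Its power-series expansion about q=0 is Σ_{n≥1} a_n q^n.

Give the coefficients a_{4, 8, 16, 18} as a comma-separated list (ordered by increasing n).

n=4: 4·1 2·2 1·4  f→[1+1+1]=3
[q^8] f(8)=1,f(4)=1,f(2)=1,f(1)=1 ⇒ 4
q^16  k|16↦f(k): 1:1 2:1 4:1 8:1 16:1  a_16=5
n=18: 18·1 9·2 6·3 3·6 2·9 1·18  f→[1+1+1+1+1+1]=6

3, 4, 5, 6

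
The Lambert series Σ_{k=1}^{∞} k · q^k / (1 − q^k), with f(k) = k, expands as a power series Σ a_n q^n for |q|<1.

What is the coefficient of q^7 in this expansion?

a_7 = 8

d|7:{1,7}  Σf=1+7=8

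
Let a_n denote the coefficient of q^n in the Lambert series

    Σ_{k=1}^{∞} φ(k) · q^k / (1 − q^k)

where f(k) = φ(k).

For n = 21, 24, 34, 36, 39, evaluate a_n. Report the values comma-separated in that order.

n=21: 21·1 7·3 3·7 1·21  φ→[12+6+2+1]=21
n=24: 24·1 12·2 8·3 6·4 4·6 3·8 2·12 1·24  φ→[8+4+4+2+2+2+1+1]=24
[q^34] φ(1)=1,φ(2)=1,φ(17)=16,φ(34)=16 ⇒ 34
n=36: 1·36 2·18 3·12 4·9 6·6 9·4 12·3 18·2 36·1  φ→[1+1+2+2+2+6+4+6+12]=36
[q^39] φ(1)=1,φ(3)=2,φ(13)=12,φ(39)=24 ⇒ 39

21, 24, 34, 36, 39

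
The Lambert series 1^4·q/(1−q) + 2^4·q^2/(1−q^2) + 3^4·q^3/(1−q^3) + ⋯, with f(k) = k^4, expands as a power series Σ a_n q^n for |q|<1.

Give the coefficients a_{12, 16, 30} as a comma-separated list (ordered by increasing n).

22386, 69905, 872644

n=12: 12·1 6·2 4·3 3·4 2·6 1·12  f→[20736+1296+256+81+16+1]=22386
d|16:{1,2,4,8,16}  Σf=1+16+256+4096+65536=69905
n=30: 1·30 2·15 3·10 5·6 6·5 10·3 15·2 30·1  f→[1+16+81+625+1296+10000+50625+810000]=872644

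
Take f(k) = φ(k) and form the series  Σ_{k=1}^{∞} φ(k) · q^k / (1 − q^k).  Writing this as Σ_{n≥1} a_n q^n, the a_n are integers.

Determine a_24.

q^24  k|24↦φ(k): 24:8 12:4 8:4 6:2 4:2 3:2 2:1 1:1  a_24=24

a_24 = 24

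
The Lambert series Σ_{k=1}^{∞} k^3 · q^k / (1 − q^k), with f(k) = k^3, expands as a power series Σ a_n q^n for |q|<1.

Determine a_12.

a_12 = 2044

q^12  k|12↦f(k): 1:1 2:8 3:27 4:64 6:216 12:1728  a_12=2044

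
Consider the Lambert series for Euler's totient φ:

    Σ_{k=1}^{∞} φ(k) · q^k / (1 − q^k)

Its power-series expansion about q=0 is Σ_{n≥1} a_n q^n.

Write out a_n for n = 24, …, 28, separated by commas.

[q^24] φ(24)=8,φ(12)=4,φ(8)=4,φ(6)=2,φ(4)=2,φ(3)=2,φ(2)=1,φ(1)=1 ⇒ 24
[q^25] φ(1)=1,φ(5)=4,φ(25)=20 ⇒ 25
q^26  k|26↦φ(k): 1:1 2:1 13:12 26:12  a_26=26
n=27: 27·1 9·3 3·9 1·27  φ→[18+6+2+1]=27
d|28:{28,14,7,4,2,1}  Σφ=12+6+6+2+1+1=28

24, 25, 26, 27, 28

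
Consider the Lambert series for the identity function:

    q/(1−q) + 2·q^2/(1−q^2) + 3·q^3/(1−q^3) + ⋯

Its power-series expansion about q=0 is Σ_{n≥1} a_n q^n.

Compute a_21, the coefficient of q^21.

d|21:{21,7,3,1}  Σf=21+7+3+1=32

a_21 = 32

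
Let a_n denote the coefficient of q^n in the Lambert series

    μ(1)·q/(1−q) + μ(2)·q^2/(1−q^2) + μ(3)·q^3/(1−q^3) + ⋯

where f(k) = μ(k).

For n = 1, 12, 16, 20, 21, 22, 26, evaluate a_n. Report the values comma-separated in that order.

1, 0, 0, 0, 0, 0, 0

n=1: 1·1  μ→[1]=1
d|12:{1,2,3,4,6,12}  Σμ=1+(-1)+(-1)+0+1+0=0
[q^16] μ(1)=1,μ(2)=-1,μ(4)=0,μ(8)=0,μ(16)=0 ⇒ 0
n=20: 20·1 10·2 5·4 4·5 2·10 1·20  μ→[0+1+(-1)+0+(-1)+1]=0
n=21: 21·1 7·3 3·7 1·21  μ→[1+(-1)+(-1)+1]=0
[q^22] μ(22)=1,μ(11)=-1,μ(2)=-1,μ(1)=1 ⇒ 0
d|26:{1,2,13,26}  Σμ=1+(-1)+(-1)+1=0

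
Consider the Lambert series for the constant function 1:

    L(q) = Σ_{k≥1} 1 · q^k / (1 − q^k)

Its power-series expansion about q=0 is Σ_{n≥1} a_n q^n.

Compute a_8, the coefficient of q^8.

a_8 = 4

q^8  k|8↦f(k): 1:1 2:1 4:1 8:1  a_8=4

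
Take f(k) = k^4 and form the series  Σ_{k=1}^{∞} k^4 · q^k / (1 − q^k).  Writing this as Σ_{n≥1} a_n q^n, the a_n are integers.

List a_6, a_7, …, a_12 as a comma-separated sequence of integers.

[q^6] f(1)=1,f(2)=16,f(3)=81,f(6)=1296 ⇒ 1394
n=7: 7·1 1·7  f→[2401+1]=2402
[q^8] f(1)=1,f(2)=16,f(4)=256,f(8)=4096 ⇒ 4369
d|9:{9,3,1}  Σf=6561+81+1=6643
n=10: 1·10 2·5 5·2 10·1  f→[1+16+625+10000]=10642
n=11: 1·11 11·1  f→[1+14641]=14642
q^12  k|12↦f(k): 1:1 2:16 3:81 4:256 6:1296 12:20736  a_12=22386

1394, 2402, 4369, 6643, 10642, 14642, 22386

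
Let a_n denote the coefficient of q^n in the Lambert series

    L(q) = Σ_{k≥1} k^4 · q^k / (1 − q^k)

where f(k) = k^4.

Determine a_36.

a_36 = 1813539

d|36:{36,18,12,9,6,4,3,2,1}  Σf=1679616+104976+20736+6561+1296+256+81+16+1=1813539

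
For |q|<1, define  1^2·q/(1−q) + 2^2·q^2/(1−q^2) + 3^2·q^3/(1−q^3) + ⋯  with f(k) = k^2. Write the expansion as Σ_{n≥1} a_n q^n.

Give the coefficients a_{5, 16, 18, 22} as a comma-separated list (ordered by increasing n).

n=5: 1·5 5·1  f→[1+25]=26
q^16  k|16↦f(k): 16:256 8:64 4:16 2:4 1:1  a_16=341
n=18: 1·18 2·9 3·6 6·3 9·2 18·1  f→[1+4+9+36+81+324]=455
d|22:{22,11,2,1}  Σf=484+121+4+1=610

26, 341, 455, 610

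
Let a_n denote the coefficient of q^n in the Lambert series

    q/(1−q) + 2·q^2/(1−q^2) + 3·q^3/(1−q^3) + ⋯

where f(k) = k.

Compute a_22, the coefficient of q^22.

a_22 = 36

n=22: 22·1 11·2 2·11 1·22  f→[22+11+2+1]=36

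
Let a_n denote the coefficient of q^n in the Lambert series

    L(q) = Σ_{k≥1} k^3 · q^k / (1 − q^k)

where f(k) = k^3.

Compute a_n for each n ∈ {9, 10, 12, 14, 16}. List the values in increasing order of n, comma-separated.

q^9  k|9↦f(k): 1:1 3:27 9:729  a_9=757
n=10: 10·1 5·2 2·5 1·10  f→[1000+125+8+1]=1134
n=12: 1·12 2·6 3·4 4·3 6·2 12·1  f→[1+8+27+64+216+1728]=2044
[q^14] f(1)=1,f(2)=8,f(7)=343,f(14)=2744 ⇒ 3096
n=16: 1·16 2·8 4·4 8·2 16·1  f→[1+8+64+512+4096]=4681

757, 1134, 2044, 3096, 4681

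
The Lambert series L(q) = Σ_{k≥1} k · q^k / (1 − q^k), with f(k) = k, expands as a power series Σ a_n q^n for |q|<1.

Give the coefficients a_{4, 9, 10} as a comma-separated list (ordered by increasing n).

7, 13, 18

n=4: 1·4 2·2 4·1  f→[1+2+4]=7
[q^9] f(1)=1,f(3)=3,f(9)=9 ⇒ 13
[q^10] f(1)=1,f(2)=2,f(5)=5,f(10)=10 ⇒ 18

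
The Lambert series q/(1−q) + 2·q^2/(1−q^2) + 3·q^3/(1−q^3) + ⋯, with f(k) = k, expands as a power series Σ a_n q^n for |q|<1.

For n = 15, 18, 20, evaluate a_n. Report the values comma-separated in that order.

[q^15] f(1)=1,f(3)=3,f(5)=5,f(15)=15 ⇒ 24
d|18:{1,2,3,6,9,18}  Σf=1+2+3+6+9+18=39
n=20: 1·20 2·10 4·5 5·4 10·2 20·1  f→[1+2+4+5+10+20]=42

24, 39, 42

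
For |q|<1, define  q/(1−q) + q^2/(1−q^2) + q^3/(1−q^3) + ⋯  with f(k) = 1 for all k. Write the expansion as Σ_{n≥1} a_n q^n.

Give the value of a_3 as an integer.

[q^3] f(3)=1,f(1)=1 ⇒ 2

a_3 = 2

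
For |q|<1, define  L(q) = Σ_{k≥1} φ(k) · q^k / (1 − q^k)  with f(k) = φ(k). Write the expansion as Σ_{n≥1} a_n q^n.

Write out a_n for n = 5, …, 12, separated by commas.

n=5: 1·5 5·1  φ→[1+4]=5
d|6:{6,3,2,1}  Σφ=2+2+1+1=6
d|7:{1,7}  Σφ=1+6=7
d|8:{1,2,4,8}  Σφ=1+1+2+4=8
d|9:{9,3,1}  Σφ=6+2+1=9
n=10: 1·10 2·5 5·2 10·1  φ→[1+1+4+4]=10
[q^11] φ(11)=10,φ(1)=1 ⇒ 11
[q^12] φ(1)=1,φ(2)=1,φ(3)=2,φ(4)=2,φ(6)=2,φ(12)=4 ⇒ 12

5, 6, 7, 8, 9, 10, 11, 12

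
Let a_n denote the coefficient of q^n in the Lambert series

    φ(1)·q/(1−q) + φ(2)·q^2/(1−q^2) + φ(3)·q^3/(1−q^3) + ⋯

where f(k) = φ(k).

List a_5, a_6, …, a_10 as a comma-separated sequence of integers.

d|5:{5,1}  Σφ=4+1=5
d|6:{1,2,3,6}  Σφ=1+1+2+2=6
d|7:{7,1}  Σφ=6+1=7
n=8: 8·1 4·2 2·4 1·8  φ→[4+2+1+1]=8
q^9  k|9↦φ(k): 9:6 3:2 1:1  a_9=9
d|10:{10,5,2,1}  Σφ=4+4+1+1=10

5, 6, 7, 8, 9, 10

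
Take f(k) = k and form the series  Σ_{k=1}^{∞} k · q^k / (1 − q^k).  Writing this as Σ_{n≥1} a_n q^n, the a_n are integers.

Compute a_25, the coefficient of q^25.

a_25 = 31

[q^25] f(25)=25,f(5)=5,f(1)=1 ⇒ 31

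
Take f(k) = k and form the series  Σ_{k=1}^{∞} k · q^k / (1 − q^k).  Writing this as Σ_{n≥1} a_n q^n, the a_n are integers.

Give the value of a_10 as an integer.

n=10: 10·1 5·2 2·5 1·10  f→[10+5+2+1]=18

a_10 = 18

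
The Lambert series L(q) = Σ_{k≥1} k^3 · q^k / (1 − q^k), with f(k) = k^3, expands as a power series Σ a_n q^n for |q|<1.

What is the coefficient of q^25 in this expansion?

q^25  k|25↦f(k): 1:1 5:125 25:15625  a_25=15751

a_25 = 15751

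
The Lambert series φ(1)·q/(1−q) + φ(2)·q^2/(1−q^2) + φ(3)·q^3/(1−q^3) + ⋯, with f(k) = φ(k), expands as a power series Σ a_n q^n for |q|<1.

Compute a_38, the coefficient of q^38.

q^38  k|38↦φ(k): 38:18 19:18 2:1 1:1  a_38=38

a_38 = 38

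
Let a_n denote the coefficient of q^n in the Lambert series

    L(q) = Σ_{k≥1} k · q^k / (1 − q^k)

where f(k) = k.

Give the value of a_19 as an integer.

n=19: 1·19 19·1  f→[1+19]=20

a_19 = 20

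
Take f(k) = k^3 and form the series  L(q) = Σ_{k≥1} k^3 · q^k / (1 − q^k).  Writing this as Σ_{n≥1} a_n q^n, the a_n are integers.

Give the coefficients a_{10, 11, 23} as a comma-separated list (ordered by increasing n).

n=10: 10·1 5·2 2·5 1·10  f→[1000+125+8+1]=1134
q^11  k|11↦f(k): 1:1 11:1331  a_11=1332
[q^23] f(23)=12167,f(1)=1 ⇒ 12168

1134, 1332, 12168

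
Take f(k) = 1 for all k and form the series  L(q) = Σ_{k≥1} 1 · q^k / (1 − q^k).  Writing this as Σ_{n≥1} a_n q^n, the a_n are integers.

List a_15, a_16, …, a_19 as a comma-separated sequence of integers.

4, 5, 2, 6, 2

[q^15] f(15)=1,f(5)=1,f(3)=1,f(1)=1 ⇒ 4
d|16:{16,8,4,2,1}  Σf=1+1+1+1+1=5
n=17: 1·17 17·1  f→[1+1]=2
n=18: 18·1 9·2 6·3 3·6 2·9 1·18  f→[1+1+1+1+1+1]=6
[q^19] f(1)=1,f(19)=1 ⇒ 2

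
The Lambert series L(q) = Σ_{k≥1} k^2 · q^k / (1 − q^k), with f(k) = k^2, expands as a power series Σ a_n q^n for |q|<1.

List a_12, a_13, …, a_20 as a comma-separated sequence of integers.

d|12:{1,2,3,4,6,12}  Σf=1+4+9+16+36+144=210
q^13  k|13↦f(k): 1:1 13:169  a_13=170
q^14  k|14↦f(k): 14:196 7:49 2:4 1:1  a_14=250
d|15:{1,3,5,15}  Σf=1+9+25+225=260
n=16: 16·1 8·2 4·4 2·8 1·16  f→[256+64+16+4+1]=341
d|17:{17,1}  Σf=289+1=290
n=18: 1·18 2·9 3·6 6·3 9·2 18·1  f→[1+4+9+36+81+324]=455
q^19  k|19↦f(k): 19:361 1:1  a_19=362
n=20: 1·20 2·10 4·5 5·4 10·2 20·1  f→[1+4+16+25+100+400]=546

210, 170, 250, 260, 341, 290, 455, 362, 546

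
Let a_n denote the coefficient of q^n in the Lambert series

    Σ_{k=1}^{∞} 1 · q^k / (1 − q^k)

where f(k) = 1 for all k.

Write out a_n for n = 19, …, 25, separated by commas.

d|19:{1,19}  Σf=1+1=2
[q^20] f(1)=1,f(2)=1,f(4)=1,f(5)=1,f(10)=1,f(20)=1 ⇒ 6
q^21  k|21↦f(k): 1:1 3:1 7:1 21:1  a_21=4
q^22  k|22↦f(k): 1:1 2:1 11:1 22:1  a_22=4
d|23:{23,1}  Σf=1+1=2
n=24: 1·24 2·12 3·8 4·6 6·4 8·3 12·2 24·1  f→[1+1+1+1+1+1+1+1]=8
[q^25] f(1)=1,f(5)=1,f(25)=1 ⇒ 3

2, 6, 4, 4, 2, 8, 3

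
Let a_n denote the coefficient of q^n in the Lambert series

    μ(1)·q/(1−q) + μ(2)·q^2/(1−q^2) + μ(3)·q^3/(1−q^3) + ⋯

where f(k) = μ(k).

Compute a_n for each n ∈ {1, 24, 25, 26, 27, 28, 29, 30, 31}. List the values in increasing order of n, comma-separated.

n=1: 1·1  μ→[1]=1
n=24: 24·1 12·2 8·3 6·4 4·6 3·8 2·12 1·24  μ→[0+0+0+1+0+(-1)+(-1)+1]=0
d|25:{25,5,1}  Σμ=0+(-1)+1=0
[q^26] μ(26)=1,μ(13)=-1,μ(2)=-1,μ(1)=1 ⇒ 0
n=27: 27·1 9·3 3·9 1·27  μ→[0+0+(-1)+1]=0
[q^28] μ(28)=0,μ(14)=1,μ(7)=-1,μ(4)=0,μ(2)=-1,μ(1)=1 ⇒ 0
[q^29] μ(29)=-1,μ(1)=1 ⇒ 0
d|30:{30,15,10,6,5,3,2,1}  Σμ=(-1)+1+1+1+(-1)+(-1)+(-1)+1=0
[q^31] μ(31)=-1,μ(1)=1 ⇒ 0

1, 0, 0, 0, 0, 0, 0, 0, 0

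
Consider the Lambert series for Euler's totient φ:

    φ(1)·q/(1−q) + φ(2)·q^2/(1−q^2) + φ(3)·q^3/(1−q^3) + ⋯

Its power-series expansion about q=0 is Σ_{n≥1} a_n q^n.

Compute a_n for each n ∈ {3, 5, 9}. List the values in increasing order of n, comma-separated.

[q^3] φ(1)=1,φ(3)=2 ⇒ 3
[q^5] φ(5)=4,φ(1)=1 ⇒ 5
[q^9] φ(9)=6,φ(3)=2,φ(1)=1 ⇒ 9

3, 5, 9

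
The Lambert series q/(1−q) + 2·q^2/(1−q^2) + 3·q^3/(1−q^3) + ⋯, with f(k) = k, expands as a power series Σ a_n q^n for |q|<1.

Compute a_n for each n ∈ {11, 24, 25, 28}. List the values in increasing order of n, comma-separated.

q^11  k|11↦f(k): 1:1 11:11  a_11=12
q^24  k|24↦f(k): 24:24 12:12 8:8 6:6 4:4 3:3 2:2 1:1  a_24=60
d|25:{25,5,1}  Σf=25+5+1=31
[q^28] f(1)=1,f(2)=2,f(4)=4,f(7)=7,f(14)=14,f(28)=28 ⇒ 56

12, 60, 31, 56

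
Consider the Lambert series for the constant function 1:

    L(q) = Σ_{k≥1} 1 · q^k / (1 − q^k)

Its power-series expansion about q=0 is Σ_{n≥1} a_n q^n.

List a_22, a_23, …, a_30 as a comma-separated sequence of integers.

[q^22] f(22)=1,f(11)=1,f(2)=1,f(1)=1 ⇒ 4
n=23: 1·23 23·1  f→[1+1]=2
n=24: 24·1 12·2 8·3 6·4 4·6 3·8 2·12 1·24  f→[1+1+1+1+1+1+1+1]=8
n=25: 1·25 5·5 25·1  f→[1+1+1]=3
d|26:{1,2,13,26}  Σf=1+1+1+1=4
n=27: 27·1 9·3 3·9 1·27  f→[1+1+1+1]=4
d|28:{28,14,7,4,2,1}  Σf=1+1+1+1+1+1=6
n=29: 29·1 1·29  f→[1+1]=2
n=30: 1·30 2·15 3·10 5·6 6·5 10·3 15·2 30·1  f→[1+1+1+1+1+1+1+1]=8

4, 2, 8, 3, 4, 4, 6, 2, 8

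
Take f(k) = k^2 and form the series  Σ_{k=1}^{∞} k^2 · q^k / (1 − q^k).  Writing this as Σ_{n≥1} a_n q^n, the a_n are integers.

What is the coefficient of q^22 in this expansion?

a_22 = 610

n=22: 1·22 2·11 11·2 22·1  f→[1+4+121+484]=610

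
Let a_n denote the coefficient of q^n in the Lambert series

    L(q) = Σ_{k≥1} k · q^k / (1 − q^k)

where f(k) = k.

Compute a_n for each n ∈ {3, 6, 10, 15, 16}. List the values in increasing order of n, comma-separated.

4, 12, 18, 24, 31

d|3:{3,1}  Σf=3+1=4
d|6:{6,3,2,1}  Σf=6+3+2+1=12
n=10: 10·1 5·2 2·5 1·10  f→[10+5+2+1]=18
[q^15] f(1)=1,f(3)=3,f(5)=5,f(15)=15 ⇒ 24
[q^16] f(16)=16,f(8)=8,f(4)=4,f(2)=2,f(1)=1 ⇒ 31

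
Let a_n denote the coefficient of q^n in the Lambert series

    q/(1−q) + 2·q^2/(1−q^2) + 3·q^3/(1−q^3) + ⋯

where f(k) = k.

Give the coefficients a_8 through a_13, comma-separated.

d|8:{8,4,2,1}  Σf=8+4+2+1=15
q^9  k|9↦f(k): 9:9 3:3 1:1  a_9=13
q^10  k|10↦f(k): 1:1 2:2 5:5 10:10  a_10=18
d|11:{11,1}  Σf=11+1=12
[q^12] f(1)=1,f(2)=2,f(3)=3,f(4)=4,f(6)=6,f(12)=12 ⇒ 28
n=13: 1·13 13·1  f→[1+13]=14

15, 13, 18, 12, 28, 14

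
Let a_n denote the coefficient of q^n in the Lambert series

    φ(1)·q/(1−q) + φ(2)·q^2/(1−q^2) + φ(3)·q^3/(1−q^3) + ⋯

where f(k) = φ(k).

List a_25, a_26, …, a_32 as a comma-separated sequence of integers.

n=25: 25·1 5·5 1·25  φ→[20+4+1]=25
d|26:{1,2,13,26}  Σφ=1+1+12+12=26
q^27  k|27↦φ(k): 1:1 3:2 9:6 27:18  a_27=27
n=28: 1·28 2·14 4·7 7·4 14·2 28·1  φ→[1+1+2+6+6+12]=28
q^29  k|29↦φ(k): 29:28 1:1  a_29=29
[q^30] φ(1)=1,φ(2)=1,φ(3)=2,φ(5)=4,φ(6)=2,φ(10)=4,φ(15)=8,φ(30)=8 ⇒ 30
q^31  k|31↦φ(k): 31:30 1:1  a_31=31
d|32:{1,2,4,8,16,32}  Σφ=1+1+2+4+8+16=32

25, 26, 27, 28, 29, 30, 31, 32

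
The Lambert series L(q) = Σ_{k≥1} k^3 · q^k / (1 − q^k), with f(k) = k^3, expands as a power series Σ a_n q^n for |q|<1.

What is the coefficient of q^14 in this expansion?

q^14  k|14↦f(k): 1:1 2:8 7:343 14:2744  a_14=3096

a_14 = 3096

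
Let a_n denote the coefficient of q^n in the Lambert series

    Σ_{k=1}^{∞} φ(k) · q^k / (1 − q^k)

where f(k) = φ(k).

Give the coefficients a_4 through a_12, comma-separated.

[q^4] φ(1)=1,φ(2)=1,φ(4)=2 ⇒ 4
[q^5] φ(5)=4,φ(1)=1 ⇒ 5
d|6:{6,3,2,1}  Σφ=2+2+1+1=6
[q^7] φ(7)=6,φ(1)=1 ⇒ 7
q^8  k|8↦φ(k): 8:4 4:2 2:1 1:1  a_8=8
n=9: 9·1 3·3 1·9  φ→[6+2+1]=9
d|10:{10,5,2,1}  Σφ=4+4+1+1=10
[q^11] φ(11)=10,φ(1)=1 ⇒ 11
q^12  k|12↦φ(k): 1:1 2:1 3:2 4:2 6:2 12:4  a_12=12

4, 5, 6, 7, 8, 9, 10, 11, 12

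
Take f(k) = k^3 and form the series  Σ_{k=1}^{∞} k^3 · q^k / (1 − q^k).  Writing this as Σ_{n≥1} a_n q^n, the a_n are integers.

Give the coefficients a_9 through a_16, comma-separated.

[q^9] f(9)=729,f(3)=27,f(1)=1 ⇒ 757
d|10:{1,2,5,10}  Σf=1+8+125+1000=1134
[q^11] f(11)=1331,f(1)=1 ⇒ 1332
[q^12] f(12)=1728,f(6)=216,f(4)=64,f(3)=27,f(2)=8,f(1)=1 ⇒ 2044
d|13:{1,13}  Σf=1+2197=2198
n=14: 1·14 2·7 7·2 14·1  f→[1+8+343+2744]=3096
[q^15] f(1)=1,f(3)=27,f(5)=125,f(15)=3375 ⇒ 3528
n=16: 16·1 8·2 4·4 2·8 1·16  f→[4096+512+64+8+1]=4681

757, 1134, 1332, 2044, 2198, 3096, 3528, 4681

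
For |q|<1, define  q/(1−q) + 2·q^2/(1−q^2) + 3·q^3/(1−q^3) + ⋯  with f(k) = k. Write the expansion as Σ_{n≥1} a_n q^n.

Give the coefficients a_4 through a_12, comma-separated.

7, 6, 12, 8, 15, 13, 18, 12, 28

d|4:{4,2,1}  Σf=4+2+1=7
n=5: 1·5 5·1  f→[1+5]=6
n=6: 6·1 3·2 2·3 1·6  f→[6+3+2+1]=12
d|7:{7,1}  Σf=7+1=8
n=8: 8·1 4·2 2·4 1·8  f→[8+4+2+1]=15
d|9:{9,3,1}  Σf=9+3+1=13
n=10: 10·1 5·2 2·5 1·10  f→[10+5+2+1]=18
n=11: 1·11 11·1  f→[1+11]=12
d|12:{12,6,4,3,2,1}  Σf=12+6+4+3+2+1=28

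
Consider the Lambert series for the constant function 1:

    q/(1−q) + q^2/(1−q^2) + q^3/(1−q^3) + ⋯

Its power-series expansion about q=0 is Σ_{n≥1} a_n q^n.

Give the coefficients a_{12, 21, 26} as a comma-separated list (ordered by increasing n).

6, 4, 4

n=12: 12·1 6·2 4·3 3·4 2·6 1·12  f→[1+1+1+1+1+1]=6
n=21: 21·1 7·3 3·7 1·21  f→[1+1+1+1]=4
n=26: 1·26 2·13 13·2 26·1  f→[1+1+1+1]=4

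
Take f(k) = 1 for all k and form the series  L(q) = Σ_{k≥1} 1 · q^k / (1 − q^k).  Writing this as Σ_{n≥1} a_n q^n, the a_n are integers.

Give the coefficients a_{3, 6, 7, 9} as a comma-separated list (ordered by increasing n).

n=3: 3·1 1·3  f→[1+1]=2
n=6: 6·1 3·2 2·3 1·6  f→[1+1+1+1]=4
q^7  k|7↦f(k): 1:1 7:1  a_7=2
d|9:{9,3,1}  Σf=1+1+1=3

2, 4, 2, 3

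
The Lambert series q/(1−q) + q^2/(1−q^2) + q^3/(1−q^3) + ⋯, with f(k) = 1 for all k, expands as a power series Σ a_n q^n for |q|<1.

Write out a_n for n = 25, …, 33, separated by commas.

d|25:{25,5,1}  Σf=1+1+1=3
d|26:{1,2,13,26}  Σf=1+1+1+1=4
[q^27] f(1)=1,f(3)=1,f(9)=1,f(27)=1 ⇒ 4
n=28: 28·1 14·2 7·4 4·7 2·14 1·28  f→[1+1+1+1+1+1]=6
d|29:{29,1}  Σf=1+1=2
n=30: 30·1 15·2 10·3 6·5 5·6 3·10 2·15 1·30  f→[1+1+1+1+1+1+1+1]=8
d|31:{31,1}  Σf=1+1=2
d|32:{32,16,8,4,2,1}  Σf=1+1+1+1+1+1=6
d|33:{33,11,3,1}  Σf=1+1+1+1=4

3, 4, 4, 6, 2, 8, 2, 6, 4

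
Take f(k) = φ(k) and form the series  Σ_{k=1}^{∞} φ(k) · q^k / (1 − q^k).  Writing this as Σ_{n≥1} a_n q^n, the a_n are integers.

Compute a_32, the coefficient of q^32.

n=32: 1·32 2·16 4·8 8·4 16·2 32·1  φ→[1+1+2+4+8+16]=32

a_32 = 32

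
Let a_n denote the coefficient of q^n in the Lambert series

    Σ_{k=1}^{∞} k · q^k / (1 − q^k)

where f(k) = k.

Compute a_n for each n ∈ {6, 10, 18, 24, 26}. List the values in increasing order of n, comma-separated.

12, 18, 39, 60, 42

n=6: 6·1 3·2 2·3 1·6  f→[6+3+2+1]=12
[q^10] f(10)=10,f(5)=5,f(2)=2,f(1)=1 ⇒ 18
n=18: 18·1 9·2 6·3 3·6 2·9 1·18  f→[18+9+6+3+2+1]=39
n=24: 1·24 2·12 3·8 4·6 6·4 8·3 12·2 24·1  f→[1+2+3+4+6+8+12+24]=60
[q^26] f(1)=1,f(2)=2,f(13)=13,f(26)=26 ⇒ 42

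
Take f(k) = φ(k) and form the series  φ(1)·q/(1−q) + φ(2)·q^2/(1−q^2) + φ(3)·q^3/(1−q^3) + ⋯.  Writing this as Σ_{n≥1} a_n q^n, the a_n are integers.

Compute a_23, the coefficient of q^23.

d|23:{23,1}  Σφ=22+1=23

a_23 = 23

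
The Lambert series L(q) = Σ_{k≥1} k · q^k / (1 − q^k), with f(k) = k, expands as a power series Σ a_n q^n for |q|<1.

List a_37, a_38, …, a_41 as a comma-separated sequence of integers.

d|37:{37,1}  Σf=37+1=38
n=38: 1·38 2·19 19·2 38·1  f→[1+2+19+38]=60
[q^39] f(39)=39,f(13)=13,f(3)=3,f(1)=1 ⇒ 56
n=40: 1·40 2·20 4·10 5·8 8·5 10·4 20·2 40·1  f→[1+2+4+5+8+10+20+40]=90
q^41  k|41↦f(k): 41:41 1:1  a_41=42

38, 60, 56, 90, 42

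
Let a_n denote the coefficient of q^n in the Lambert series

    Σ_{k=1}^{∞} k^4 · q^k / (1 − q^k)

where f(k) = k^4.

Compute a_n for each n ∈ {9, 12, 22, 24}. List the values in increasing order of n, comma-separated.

6643, 22386, 248914, 358258

[q^9] f(1)=1,f(3)=81,f(9)=6561 ⇒ 6643
d|12:{12,6,4,3,2,1}  Σf=20736+1296+256+81+16+1=22386
n=22: 1·22 2·11 11·2 22·1  f→[1+16+14641+234256]=248914
d|24:{24,12,8,6,4,3,2,1}  Σf=331776+20736+4096+1296+256+81+16+1=358258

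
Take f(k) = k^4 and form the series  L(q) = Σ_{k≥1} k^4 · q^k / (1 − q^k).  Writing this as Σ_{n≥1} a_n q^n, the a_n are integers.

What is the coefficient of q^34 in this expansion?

d|34:{34,17,2,1}  Σf=1336336+83521+16+1=1419874

a_34 = 1419874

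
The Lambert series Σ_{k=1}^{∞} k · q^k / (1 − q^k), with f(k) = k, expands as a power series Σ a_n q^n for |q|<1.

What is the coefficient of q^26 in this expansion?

a_26 = 42

n=26: 1·26 2·13 13·2 26·1  f→[1+2+13+26]=42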